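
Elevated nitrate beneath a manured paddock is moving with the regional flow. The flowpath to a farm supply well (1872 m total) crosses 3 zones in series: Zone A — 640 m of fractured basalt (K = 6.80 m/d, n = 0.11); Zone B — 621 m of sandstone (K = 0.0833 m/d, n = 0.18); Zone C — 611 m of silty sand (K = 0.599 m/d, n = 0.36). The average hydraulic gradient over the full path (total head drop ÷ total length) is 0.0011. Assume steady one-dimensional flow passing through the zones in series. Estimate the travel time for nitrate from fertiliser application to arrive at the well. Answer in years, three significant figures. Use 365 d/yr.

4580 years

Continuity: the same q passes through each zone, so ΔH = q·Σ(L_j/K_j) — the zones act as resistances in series.
Σ(L/K) = 640/6.80 + 621/0.0833 + 611/0.599 = 94.12 + 7455 + 1020 = 8569 d
K_eq = L_total / Σ(L/K) = 1872 / 8569 = 0.2185 m/d
q = K_eq · i = 0.2185 × 0.0011 = 2.403e-4 m/d (same in every zone)
Zone A: v = q/n = 2.403e-4/0.11 = 0.002185 m/d → t_A = 640/0.002185 = 293000 d
Zone B: v = q/n = 2.403e-4/0.18 = 0.001335 m/d → t_B = 621/0.001335 = 465200 d
Zone C: v = q/n = 2.403e-4/0.36 = 6.675e-4 m/d → t_C = 611/6.675e-4 = 915300 d
Total t = 293000 + 465200 + 915300 = 1.673e6 d
   = 1.673e6 / 365 = 4580 yr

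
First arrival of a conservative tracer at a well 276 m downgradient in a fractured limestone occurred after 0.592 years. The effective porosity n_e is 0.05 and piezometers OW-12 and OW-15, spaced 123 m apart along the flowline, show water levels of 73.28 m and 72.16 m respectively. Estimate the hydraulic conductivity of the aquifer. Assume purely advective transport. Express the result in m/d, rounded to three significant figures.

Hydraulic gradient i = (73.28 − 72.16) / 123 = 1.12 / 123 = 0.009106
t = 0.592 years = 216.1 d
v = L / t = 276 / 216.1 = 1.277 m/d
K = v · n / i = 1.277 × 0.05 / 0.009106 = 7.01 m/d

7.01 m/d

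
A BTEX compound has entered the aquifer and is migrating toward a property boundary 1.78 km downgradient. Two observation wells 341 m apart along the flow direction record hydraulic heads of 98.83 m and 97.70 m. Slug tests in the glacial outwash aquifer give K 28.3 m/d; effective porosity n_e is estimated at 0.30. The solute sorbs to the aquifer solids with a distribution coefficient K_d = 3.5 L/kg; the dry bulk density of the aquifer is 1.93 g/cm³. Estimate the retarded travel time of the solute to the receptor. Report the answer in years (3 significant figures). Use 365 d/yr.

Hydraulic gradient i = (98.83 − 97.70) / 341 = 1.13 / 341 = 0.003314
q = Ki = 28.3 × 0.003314 = 0.09378 m/d
Seepage velocity v = q / n = 0.09378 / 0.30 = 0.3126 m/d
Retardation R = 1 + ρ_b·K_d/n = 1 + 1.93×3.5/0.30 = 23.52
Contaminant velocity v_c = v/R = 0.3126/23.52 = 0.01329 m/d
L = 1.78 km = 1780 m
t = L/v_c = 1780/0.01329 = 133900 d
   = 133900/365 = 367 yr

367 years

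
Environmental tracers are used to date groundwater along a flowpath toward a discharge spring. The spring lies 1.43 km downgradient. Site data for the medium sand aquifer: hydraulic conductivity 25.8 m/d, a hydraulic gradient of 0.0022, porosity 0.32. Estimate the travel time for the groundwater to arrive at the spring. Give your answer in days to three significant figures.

8060 days

q = Ki = 25.8 × 0.0022 = 0.05676 m/d
v_s = q/n_e = 0.05676/0.32 = 0.1774 m/d
L = 1.43 km = 1430 m
t = L / v = 1430 / 0.1774 = 8062 d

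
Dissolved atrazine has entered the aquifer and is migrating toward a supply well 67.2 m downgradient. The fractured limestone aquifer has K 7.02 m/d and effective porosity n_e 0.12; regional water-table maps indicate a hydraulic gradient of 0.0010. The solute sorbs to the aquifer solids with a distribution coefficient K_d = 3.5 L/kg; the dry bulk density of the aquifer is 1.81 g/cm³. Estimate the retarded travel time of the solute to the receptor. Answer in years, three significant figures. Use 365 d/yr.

169 years

Specific discharge q = 7.02 × 0.0010 = 0.007020 m/d
v_s = q/n_e = 0.007020/0.12 = 0.05850 m/d
Retardation R = 1 + ρ_b·K_d/n = 1 + 1.81×3.5/0.12 = 53.79
Contaminant velocity v_c = v/R = 0.05850/53.79 = 0.001088 m/d
t = L/v_c = 67.2/0.001088 = 61790 d
   = 61790/365 = 169 yr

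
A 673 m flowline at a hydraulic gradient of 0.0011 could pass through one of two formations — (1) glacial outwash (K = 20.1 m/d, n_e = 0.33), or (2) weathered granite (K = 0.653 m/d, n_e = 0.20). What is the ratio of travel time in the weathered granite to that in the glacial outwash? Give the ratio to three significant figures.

Unit 1 (glacial outwash): v = 20.1×0.0011/0.33 = 0.06700 m/d, t = 673/0.06700 = 10040 d
Unit 2 (weathered granite): v = 0.653×0.0011/0.20 = 0.003592 m/d, t = 673/0.003592 = 187400 d
t(weathered granite) / t(glacial outwash) = 187400/10040 = 18.7

18.7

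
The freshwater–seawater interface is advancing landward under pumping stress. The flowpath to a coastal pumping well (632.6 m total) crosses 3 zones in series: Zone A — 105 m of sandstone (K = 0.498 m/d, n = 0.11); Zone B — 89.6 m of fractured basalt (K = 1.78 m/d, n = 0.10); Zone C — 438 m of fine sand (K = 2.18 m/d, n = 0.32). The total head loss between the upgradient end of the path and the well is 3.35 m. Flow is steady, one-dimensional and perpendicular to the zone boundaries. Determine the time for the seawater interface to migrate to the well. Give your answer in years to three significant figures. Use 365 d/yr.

60.7 years

Continuity: the same q passes through each zone, so ΔH = q·Σ(L_j/K_j) — the zones act as resistances in series.
Σ(L/K) = 105/0.498 + 89.6/1.78 + 438/2.18 = 210.8 + 50.34 + 200.9 = 462.1 d
q = ΔH / Σ(L/K) = 3.35 / 462.1 = 0.007250 m/d (same in every zone)
Zone A: v = q/n = 0.007250/0.11 = 0.06590 m/d → t_A = 105/0.06590 = 1593 d
Zone B: v = q/n = 0.007250/0.10 = 0.07250 m/d → t_B = 89.6/0.07250 = 1236 d
Zone C: v = q/n = 0.007250/0.32 = 0.02265 m/d → t_C = 438/0.02265 = 19330 d
Total t = 1593 + 1236 + 19330 = 22160 d
   = 22160 / 365 = 60.7 yr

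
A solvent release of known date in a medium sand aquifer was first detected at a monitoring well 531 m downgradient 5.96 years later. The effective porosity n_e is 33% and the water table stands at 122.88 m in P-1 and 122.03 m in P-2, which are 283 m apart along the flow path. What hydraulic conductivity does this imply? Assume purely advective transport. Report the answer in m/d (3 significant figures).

26.8 m/d

Hydraulic gradient i = (122.88 − 122.03) / 283 = 0.85 / 283 = 0.003004
t = 5.96 years = 2175 d
v = L / t = 531 / 2175 = 0.2441 m/d
K = v · n / i = 0.2441 × 0.33 / 0.003004 = 26.8 m/d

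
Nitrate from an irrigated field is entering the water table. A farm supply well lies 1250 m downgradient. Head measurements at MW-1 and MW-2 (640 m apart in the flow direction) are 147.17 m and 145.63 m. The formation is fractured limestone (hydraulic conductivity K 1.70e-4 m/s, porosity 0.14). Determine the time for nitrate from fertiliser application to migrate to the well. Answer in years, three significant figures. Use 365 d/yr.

Hydraulic gradient i = (147.17 − 145.63) / 640 = 1.54 / 640 = 0.002406
K = 1.70e-4 m/s × 86400 s/d = 14.69 m/d
Darcy flux q = K·i = 14.69 × 0.002406 = 0.03534 m/d
v_s = q/n_e = 0.03534/0.14 = 0.2524 m/d
t = L / v = 1250 / 0.2524 = 4951 d
   = 4951 / 365 = 13.6 yr

13.6 years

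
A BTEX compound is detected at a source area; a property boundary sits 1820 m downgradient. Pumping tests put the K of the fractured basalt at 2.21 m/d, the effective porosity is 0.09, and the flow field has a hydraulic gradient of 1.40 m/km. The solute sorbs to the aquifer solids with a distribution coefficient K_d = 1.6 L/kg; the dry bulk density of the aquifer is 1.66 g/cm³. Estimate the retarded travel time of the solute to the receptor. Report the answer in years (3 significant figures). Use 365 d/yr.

4430 years

Darcy flux q = K·i = 2.21 × 0.0014 = 0.003094 m/d
Seepage velocity v = q / n = 0.003094 / 0.09 = 0.03438 m/d
Retardation R = 1 + ρ_b·K_d/n = 1 + 1.66×1.6/0.09 = 30.51
Contaminant velocity v_c = v/R = 0.03438/30.51 = 0.001127 m/d
t = L/v_c = 1820/0.001127 = 1.615e6 d
   = 1.615e6/365 = 4430 yr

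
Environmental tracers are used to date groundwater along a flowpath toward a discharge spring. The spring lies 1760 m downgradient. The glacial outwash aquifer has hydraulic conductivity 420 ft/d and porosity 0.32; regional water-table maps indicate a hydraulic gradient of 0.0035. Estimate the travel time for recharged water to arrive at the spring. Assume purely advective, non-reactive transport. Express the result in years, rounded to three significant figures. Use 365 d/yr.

3.44 years

K = 420 ft/d × 0.3048 = 128.0 m/d
Specific discharge q = 128.0 × 0.0035 = 0.4481 m/d
v_s = q/n_e = 0.4481/0.32 = 1.400 m/d
t = L / v = 1760 / 1.400 = 1257 d
   = 1257 / 365 = 3.44 yr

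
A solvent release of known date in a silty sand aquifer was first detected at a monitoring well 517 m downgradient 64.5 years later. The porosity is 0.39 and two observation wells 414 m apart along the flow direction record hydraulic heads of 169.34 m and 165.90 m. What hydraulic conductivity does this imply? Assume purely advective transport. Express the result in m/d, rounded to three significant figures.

Hydraulic gradient i = (169.34 − 165.90) / 414 = 3.44 / 414 = 0.008309
t = 64.5 years = 23540 d
v = L / t = 517 / 23540 = 0.02196 m/d
K = v · n / i = 0.02196 × 0.39 / 0.008309 = 1.03 m/d

1.03 m/d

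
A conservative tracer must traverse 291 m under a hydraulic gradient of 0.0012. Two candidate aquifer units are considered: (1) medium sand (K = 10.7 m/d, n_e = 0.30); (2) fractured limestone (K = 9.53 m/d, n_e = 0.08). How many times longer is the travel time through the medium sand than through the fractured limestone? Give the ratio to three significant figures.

3.34

Unit 1 (medium sand): v = 10.7×0.0012/0.30 = 0.04280 m/d, t = 291/0.04280 = 6799 d
Unit 2 (fractured limestone): v = 9.53×0.0012/0.08 = 0.1429 m/d, t = 291/0.1429 = 2036 d
t(medium sand) / t(fractured limestone) = 6799/2036 = 3.34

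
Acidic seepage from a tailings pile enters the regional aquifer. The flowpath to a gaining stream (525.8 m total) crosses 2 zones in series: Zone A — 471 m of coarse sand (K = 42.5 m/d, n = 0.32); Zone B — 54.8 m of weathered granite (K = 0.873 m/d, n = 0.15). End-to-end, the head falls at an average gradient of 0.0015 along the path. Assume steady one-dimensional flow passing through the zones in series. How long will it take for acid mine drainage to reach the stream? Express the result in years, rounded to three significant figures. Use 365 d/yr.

40.8 years

Continuity: the same q passes through each zone, so ΔH = q·Σ(L_j/K_j) — the zones act as resistances in series.
Σ(L/K) = 471/42.5 + 54.8/0.873 = 11.08 + 62.77 = 73.85 d
K_eq = L_total / Σ(L/K) = 525.8 / 73.85 = 7.119 m/d
q = K_eq · i = 7.119 × 0.0015 = 0.01068 m/d (same in every zone)
Zone A: v = q/n = 0.01068/0.32 = 0.03337 m/d → t_A = 471/0.03337 = 14110 d
Zone B: v = q/n = 0.01068/0.15 = 0.07119 m/d → t_B = 54.8/0.07119 = 769.7 d
Total t = 14110 + 769.7 = 14880 d
   = 14880 / 365 = 40.8 yr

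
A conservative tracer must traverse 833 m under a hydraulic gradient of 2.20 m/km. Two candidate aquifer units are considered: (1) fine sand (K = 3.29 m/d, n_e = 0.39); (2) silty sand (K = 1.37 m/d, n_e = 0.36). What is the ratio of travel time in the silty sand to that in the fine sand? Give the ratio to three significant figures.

Unit 1 (fine sand): v = 3.29×0.0022/0.39 = 0.01856 m/d, t = 833/0.01856 = 44880 d
Unit 2 (silty sand): v = 1.37×0.0022/0.36 = 0.008372 m/d, t = 833/0.008372 = 99500 d
t(silty sand) / t(fine sand) = 99500/44880 = 2.22

2.22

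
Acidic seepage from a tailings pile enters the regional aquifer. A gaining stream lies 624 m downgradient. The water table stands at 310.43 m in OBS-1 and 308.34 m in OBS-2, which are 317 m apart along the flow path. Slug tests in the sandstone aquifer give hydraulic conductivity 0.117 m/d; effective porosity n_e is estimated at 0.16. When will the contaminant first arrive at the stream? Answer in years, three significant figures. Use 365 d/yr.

Hydraulic gradient i = (310.43 − 308.34) / 317 = 2.09 / 317 = 0.006593
Darcy flux q = K·i = 0.117 × 0.006593 = 7.714e-4 m/d
Average linear velocity = 7.714e-4 / 0.16 = 0.004821 m/d
t = L / v = 624 / 0.004821 = 129400 d
   = 129400 / 365 = 355 yr

355 years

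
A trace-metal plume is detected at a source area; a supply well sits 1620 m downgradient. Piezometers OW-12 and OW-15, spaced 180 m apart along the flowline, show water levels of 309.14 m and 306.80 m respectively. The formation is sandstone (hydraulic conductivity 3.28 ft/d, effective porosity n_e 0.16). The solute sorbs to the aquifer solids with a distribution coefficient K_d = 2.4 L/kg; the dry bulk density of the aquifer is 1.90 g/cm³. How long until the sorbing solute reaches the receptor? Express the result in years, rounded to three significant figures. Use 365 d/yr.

1610 years

Hydraulic gradient i = (309.14 − 306.80) / 180 = 2.34 / 180 = 0.01300
K = 3.28 ft/d × 0.3048 = 0.9997 m/d
Specific discharge q = 0.9997 × 0.01300 = 0.01300 m/d
Seepage velocity v = q / n = 0.01300 / 0.16 = 0.08123 m/d
Retardation R = 1 + ρ_b·K_d/n = 1 + 1.90×2.4/0.16 = 29.50
Contaminant velocity v_c = v/R = 0.08123/29.50 = 0.002754 m/d
t = L/v_c = 1620/0.002754 = 588300 d
   = 588300/365 = 1610 yr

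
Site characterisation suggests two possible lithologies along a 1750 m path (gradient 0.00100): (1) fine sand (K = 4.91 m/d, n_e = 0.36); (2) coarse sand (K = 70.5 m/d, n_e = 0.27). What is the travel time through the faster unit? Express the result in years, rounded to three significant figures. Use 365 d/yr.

18.4 years

Unit 1 (fine sand): v = 4.91×0.0010/0.36 = 0.01364 m/d, t = 1750/0.01364 = 128300 d
Unit 2 (coarse sand): v = 70.5×0.0010/0.27 = 0.2611 m/d, t = 1750/0.2611 = 6702 d
Faster: 6702 d / 365 = 18.4 yr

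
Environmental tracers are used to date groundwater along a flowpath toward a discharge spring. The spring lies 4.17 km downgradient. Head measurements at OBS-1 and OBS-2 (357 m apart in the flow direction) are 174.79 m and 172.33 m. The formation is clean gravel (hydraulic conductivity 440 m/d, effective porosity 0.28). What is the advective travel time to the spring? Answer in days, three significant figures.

385 days

Hydraulic gradient i = (174.79 − 172.33) / 357 = 2.46 / 357 = 0.006891
q = Ki = 440 × 0.006891 = 3.032 m/d
v = Ki/n = 440·0.006891/0.28 = 10.83 m/d
L = 4.17 km = 4170 m
t = L / v = 4170 / 10.83 = 385.1 d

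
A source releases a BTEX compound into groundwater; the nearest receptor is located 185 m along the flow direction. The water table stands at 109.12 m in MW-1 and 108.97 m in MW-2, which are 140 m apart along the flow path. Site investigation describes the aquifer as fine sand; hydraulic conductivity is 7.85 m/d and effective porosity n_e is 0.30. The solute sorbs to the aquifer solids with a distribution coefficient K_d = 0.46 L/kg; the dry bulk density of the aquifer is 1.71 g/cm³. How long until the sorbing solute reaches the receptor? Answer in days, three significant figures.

Hydraulic gradient i = (109.12 − 108.97) / 140 = 0.15 / 140 = 0.001071
Darcy flux q = K·i = 7.85 × 0.001071 = 0.008411 m/d
Average linear velocity = 0.008411 / 0.30 = 0.02804 m/d
Retardation R = 1 + ρ_b·K_d/n = 1 + 1.71×0.46/0.30 = 3.622
Contaminant velocity v_c = v/R = 0.02804/3.622 = 0.007740 m/d
t = L/v_c = 185/0.007740 = 23900 d

23900 days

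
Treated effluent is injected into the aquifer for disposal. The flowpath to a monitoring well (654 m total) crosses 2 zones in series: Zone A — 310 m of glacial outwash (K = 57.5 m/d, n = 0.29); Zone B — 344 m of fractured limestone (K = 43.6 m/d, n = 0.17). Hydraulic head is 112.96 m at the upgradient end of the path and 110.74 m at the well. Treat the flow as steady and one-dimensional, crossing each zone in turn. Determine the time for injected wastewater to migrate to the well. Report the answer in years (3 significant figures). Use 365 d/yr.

Total head drop ΔH = 112.96 − 110.74 = 2.22 m
Continuity: the same q passes through each zone, so ΔH = q·Σ(L_j/K_j) — the zones act as resistances in series.
Σ(L/K) = 310/57.5 + 344/43.6 = 5.391 + 7.890 = 13.28 d
q = ΔH / Σ(L/K) = 2.22 / 13.28 = 0.1672 m/d (same in every zone)
Zone A: v = q/n = 0.1672/0.29 = 0.5764 m/d → t_A = 310/0.5764 = 537.8 d
Zone B: v = q/n = 0.1672/0.17 = 0.9833 m/d → t_B = 344/0.9833 = 349.9 d
Total t = 537.8 + 349.9 = 887.7 d
   = 887.7 / 365 = 2.43 yr

2.43 years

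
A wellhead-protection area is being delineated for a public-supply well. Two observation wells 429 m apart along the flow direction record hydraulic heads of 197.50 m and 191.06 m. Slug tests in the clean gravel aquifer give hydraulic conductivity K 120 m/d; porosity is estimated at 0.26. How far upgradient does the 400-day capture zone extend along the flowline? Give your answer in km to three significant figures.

Hydraulic gradient i = (197.50 − 191.06) / 429 = 6.44 / 429 = 0.01501
q = Ki = 120 × 0.01501 = 1.801 m/d
v = Ki/n = 120·0.01501/0.26 = 6.928 m/d
L = v × T = 6.928 × 400 = 2771 m
   = 2.77 km

2.77 km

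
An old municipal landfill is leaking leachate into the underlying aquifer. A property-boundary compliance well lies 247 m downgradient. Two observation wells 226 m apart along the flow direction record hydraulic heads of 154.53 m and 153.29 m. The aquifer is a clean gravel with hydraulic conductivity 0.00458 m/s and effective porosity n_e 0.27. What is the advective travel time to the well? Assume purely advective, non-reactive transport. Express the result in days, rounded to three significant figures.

30.7 days

Hydraulic gradient i = (154.53 − 153.29) / 226 = 1.24 / 226 = 0.005487
K = 0.00458 m/s × 86400 s/d = 395.7 m/d
Specific discharge q = 395.7 × 0.005487 = 2.171 m/d
Average linear velocity = 2.171 / 0.27 = 8.041 m/d
t = L / v = 247 / 8.041 = 30.72 d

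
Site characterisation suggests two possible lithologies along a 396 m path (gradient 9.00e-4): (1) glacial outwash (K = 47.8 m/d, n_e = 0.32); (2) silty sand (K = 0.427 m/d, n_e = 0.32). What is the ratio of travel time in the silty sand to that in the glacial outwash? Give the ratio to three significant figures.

112

Unit 1 (glacial outwash): v = 47.8×9.0e-4/0.32 = 0.1344 m/d, t = 396/0.1344 = 2946 d
Unit 2 (silty sand): v = 0.427×9.0e-4/0.32 = 0.001201 m/d, t = 396/0.001201 = 329700 d
t(silty sand) / t(glacial outwash) = 329700/2946 = 112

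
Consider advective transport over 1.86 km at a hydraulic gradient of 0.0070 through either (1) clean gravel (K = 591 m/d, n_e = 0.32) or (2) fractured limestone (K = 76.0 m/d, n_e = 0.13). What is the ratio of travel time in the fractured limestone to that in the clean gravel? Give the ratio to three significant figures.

Unit 1 (clean gravel): v = 591×0.0070/0.32 = 12.93 m/d, t = 1860/12.93 = 143.9 d
Unit 2 (fractured limestone): v = 76.0×0.0070/0.13 = 4.092 m/d, t = 1860/4.092 = 454.5 d
t(fractured limestone) / t(clean gravel) = 454.5/143.9 = 3.16

3.16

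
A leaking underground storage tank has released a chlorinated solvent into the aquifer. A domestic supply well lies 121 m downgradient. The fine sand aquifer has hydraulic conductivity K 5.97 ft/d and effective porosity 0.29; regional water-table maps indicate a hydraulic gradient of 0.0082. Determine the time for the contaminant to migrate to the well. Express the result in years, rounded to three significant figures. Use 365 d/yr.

6.44 years

K = 5.97 ft/d × 0.3048 = 1.820 m/d
Darcy flux q = K·i = 1.820 × 0.0082 = 0.01492 m/d
v_s = q/n_e = 0.01492/0.29 = 0.05145 m/d
t = L / v = 121 / 0.05145 = 2352 d
   = 2352 / 365 = 6.44 yr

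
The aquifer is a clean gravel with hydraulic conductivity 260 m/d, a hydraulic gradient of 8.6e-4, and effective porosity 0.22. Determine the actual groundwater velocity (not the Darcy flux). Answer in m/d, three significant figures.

q = Ki = 260 × 8.6e-4 = 0.2236 m/d
v = Ki/n = 260·8.6e-4/0.22 = 1.016 m/d

1.02 m/d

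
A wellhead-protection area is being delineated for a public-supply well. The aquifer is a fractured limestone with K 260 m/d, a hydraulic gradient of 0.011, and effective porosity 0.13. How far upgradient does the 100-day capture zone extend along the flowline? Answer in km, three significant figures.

2.20 km

q = Ki = 260 × 0.011 = 2.860 m/d
Seepage velocity v = q / n = 2.860 / 0.13 = 22.00 m/d
L = v × T = 22.00 × 100 = 2200 m
   = 2.20 km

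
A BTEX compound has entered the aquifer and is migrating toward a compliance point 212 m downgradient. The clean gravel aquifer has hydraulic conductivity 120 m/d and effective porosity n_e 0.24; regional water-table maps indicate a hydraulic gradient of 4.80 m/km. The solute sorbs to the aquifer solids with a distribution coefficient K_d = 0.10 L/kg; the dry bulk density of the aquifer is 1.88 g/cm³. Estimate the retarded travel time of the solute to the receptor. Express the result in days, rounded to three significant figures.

Darcy flux q = K·i = 120 × 0.0048 = 0.5760 m/d
Seepage velocity v = q / n = 0.5760 / 0.24 = 2.400 m/d
Retardation R = 1 + ρ_b·K_d/n = 1 + 1.88×0.10/0.24 = 1.783
Contaminant velocity v_c = v/R = 2.400/1.783 = 1.346 m/d
t = L/v_c = 212/1.346 = 157.5 d

158 days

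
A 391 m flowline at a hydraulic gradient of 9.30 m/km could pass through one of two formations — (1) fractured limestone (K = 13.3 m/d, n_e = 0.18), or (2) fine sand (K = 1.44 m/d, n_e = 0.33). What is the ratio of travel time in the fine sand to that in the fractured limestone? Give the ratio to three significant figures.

Unit 1 (fractured limestone): v = 13.3×0.0093/0.18 = 0.6872 m/d, t = 391/0.6872 = 569.0 d
Unit 2 (fine sand): v = 1.44×0.0093/0.33 = 0.04058 m/d, t = 391/0.04058 = 9635 d
t(fine sand) / t(fractured limestone) = 9635/569.0 = 16.9

16.9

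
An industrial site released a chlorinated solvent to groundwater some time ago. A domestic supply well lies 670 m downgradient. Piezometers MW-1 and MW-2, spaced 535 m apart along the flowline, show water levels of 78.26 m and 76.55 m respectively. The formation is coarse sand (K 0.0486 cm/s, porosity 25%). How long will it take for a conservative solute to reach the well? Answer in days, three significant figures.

Hydraulic gradient i = (78.26 − 76.55) / 535 = 1.71 / 535 = 0.003196
K = 0.0486 cm/s × 864 = 41.99 m/d
Specific discharge q = 41.99 × 0.003196 = 0.1342 m/d
v_s = q/n_e = 0.1342/0.25 = 0.5368 m/d
t = L / v = 670 / 0.5368 = 1248 d

1250 days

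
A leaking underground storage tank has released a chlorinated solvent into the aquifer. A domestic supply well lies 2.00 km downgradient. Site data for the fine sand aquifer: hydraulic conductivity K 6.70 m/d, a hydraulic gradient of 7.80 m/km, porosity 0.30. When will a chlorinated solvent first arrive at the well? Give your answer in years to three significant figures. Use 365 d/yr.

Specific discharge q = 6.70 × 0.0078 = 0.05226 m/d
v_s = q/n_e = 0.05226/0.30 = 0.1742 m/d
L = 2.00 km = 2000 m
t = L / v = 2000 / 0.1742 = 11480 d
   = 11480 / 365 = 31.5 yr

31.5 years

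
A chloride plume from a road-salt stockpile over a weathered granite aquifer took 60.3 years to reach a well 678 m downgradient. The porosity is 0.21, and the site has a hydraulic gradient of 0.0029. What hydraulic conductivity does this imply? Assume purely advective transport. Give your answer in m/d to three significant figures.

2.23 m/d

t = 60.3 years = 22010 d
v = L / t = 678 / 22010 = 0.03080 m/d
K = v · n / i = 0.03080 × 0.21 / 0.0029 = 2.23 m/d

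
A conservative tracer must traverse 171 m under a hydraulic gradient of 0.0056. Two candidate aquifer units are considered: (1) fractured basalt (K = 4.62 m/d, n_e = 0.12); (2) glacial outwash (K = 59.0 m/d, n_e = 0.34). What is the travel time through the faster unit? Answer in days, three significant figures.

176 days

Unit 1 (fractured basalt): v = 4.62×0.0056/0.12 = 0.2156 m/d, t = 171/0.2156 = 793.1 d
Unit 2 (glacial outwash): v = 59.0×0.0056/0.34 = 0.9718 m/d, t = 171/0.9718 = 176.0 d
Faster unit: t = 176 d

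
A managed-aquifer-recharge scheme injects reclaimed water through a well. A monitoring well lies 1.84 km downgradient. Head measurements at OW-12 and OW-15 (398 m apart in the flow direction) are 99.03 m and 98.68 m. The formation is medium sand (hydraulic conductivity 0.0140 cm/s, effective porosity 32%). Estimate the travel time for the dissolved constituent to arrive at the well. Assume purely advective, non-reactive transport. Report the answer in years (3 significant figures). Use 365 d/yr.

Hydraulic gradient i = (99.03 − 98.68) / 398 = 0.35 / 398 = 8.794e-4
K = 0.0140 cm/s × 864 = 12.10 m/d
q = Ki = 12.10 × 8.794e-4 = 0.01064 m/d
Seepage velocity v = q / n = 0.01064 / 0.32 = 0.03324 m/d
L = 1.84 km = 1840 m
t = L / v = 1840 / 0.03324 = 55350 d
   = 55350 / 365 = 152 yr

152 years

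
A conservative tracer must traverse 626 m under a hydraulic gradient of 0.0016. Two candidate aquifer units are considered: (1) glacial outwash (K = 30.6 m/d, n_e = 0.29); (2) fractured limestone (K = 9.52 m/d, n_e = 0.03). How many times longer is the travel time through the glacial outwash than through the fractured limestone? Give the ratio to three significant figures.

3.01

Unit 1 (glacial outwash): v = 30.6×0.0016/0.29 = 0.1688 m/d, t = 626/0.1688 = 3708 d
Unit 2 (fractured limestone): v = 9.52×0.0016/0.03 = 0.5077 m/d, t = 626/0.5077 = 1233 d
t(glacial outwash) / t(fractured limestone) = 3708/1233 = 3.01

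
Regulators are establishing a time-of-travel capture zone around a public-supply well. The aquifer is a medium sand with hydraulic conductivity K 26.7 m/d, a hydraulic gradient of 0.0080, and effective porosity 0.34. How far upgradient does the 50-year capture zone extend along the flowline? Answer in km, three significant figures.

11.5 km

Specific discharge q = 26.7 × 0.0080 = 0.2136 m/d
v_s = q/n_e = 0.2136/0.34 = 0.6282 m/d
T = 50 yr × 365 = 18250 d
L = v × T = 0.6282 × 18250 = 11470 m
   = 11.5 km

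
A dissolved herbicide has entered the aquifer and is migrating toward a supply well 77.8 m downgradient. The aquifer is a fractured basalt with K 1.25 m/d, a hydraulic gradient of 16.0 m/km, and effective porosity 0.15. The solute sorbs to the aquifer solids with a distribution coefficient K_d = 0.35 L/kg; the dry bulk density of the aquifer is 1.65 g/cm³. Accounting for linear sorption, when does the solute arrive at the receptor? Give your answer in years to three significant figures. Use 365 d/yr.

q = Ki = 1.25 × 0.016 = 0.02000 m/d
v_s = q/n_e = 0.02000/0.15 = 0.1333 m/d
Retardation R = 1 + ρ_b·K_d/n = 1 + 1.65×0.35/0.15 = 4.850
Contaminant velocity v_c = v/R = 0.1333/4.850 = 0.02749 m/d
t = L/v_c = 77.8/0.02749 = 2830 d
   = 2830/365 = 7.75 yr

7.75 years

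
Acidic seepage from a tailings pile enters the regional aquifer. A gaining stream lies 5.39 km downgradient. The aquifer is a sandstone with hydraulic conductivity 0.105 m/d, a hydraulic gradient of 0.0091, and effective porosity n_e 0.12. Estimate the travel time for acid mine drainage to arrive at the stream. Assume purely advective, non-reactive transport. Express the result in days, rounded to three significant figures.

677000 days

Specific discharge q = 0.105 × 0.0091 = 9.555e-4 m/d
v = Ki/n = 0.105·0.0091/0.12 = 0.007963 m/d
L = 5.39 km = 5390 m
t = L / v = 5390 / 0.007963 = 676900 d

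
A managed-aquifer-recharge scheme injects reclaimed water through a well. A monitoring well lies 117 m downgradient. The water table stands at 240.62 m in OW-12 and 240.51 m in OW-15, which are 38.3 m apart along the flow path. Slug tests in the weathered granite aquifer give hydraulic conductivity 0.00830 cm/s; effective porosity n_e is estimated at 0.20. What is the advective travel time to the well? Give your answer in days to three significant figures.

1140 days

Hydraulic gradient i = (240.62 − 240.51) / 38.3 = 0.11 / 38.3 = 0.002872
K = 0.00830 cm/s × 864 = 7.171 m/d
Darcy flux q = K·i = 7.171 × 0.002872 = 0.02060 m/d
Seepage velocity v = q / n = 0.02060 / 0.20 = 0.1030 m/d
t = L / v = 117 / 0.1030 = 1136 d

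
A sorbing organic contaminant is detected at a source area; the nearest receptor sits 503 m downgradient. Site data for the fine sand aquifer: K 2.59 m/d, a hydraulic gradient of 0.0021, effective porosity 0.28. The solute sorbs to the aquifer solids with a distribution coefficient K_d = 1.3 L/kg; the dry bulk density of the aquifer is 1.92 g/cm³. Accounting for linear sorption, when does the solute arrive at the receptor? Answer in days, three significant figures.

257000 days

Specific discharge q = 2.59 × 0.0021 = 0.005439 m/d
v_s = q/n_e = 0.005439/0.28 = 0.01942 m/d
Retardation R = 1 + ρ_b·K_d/n = 1 + 1.92×1.3/0.28 = 9.914
Contaminant velocity v_c = v/R = 0.01942/9.914 = 0.001959 m/d
t = L/v_c = 503/0.001959 = 256700 d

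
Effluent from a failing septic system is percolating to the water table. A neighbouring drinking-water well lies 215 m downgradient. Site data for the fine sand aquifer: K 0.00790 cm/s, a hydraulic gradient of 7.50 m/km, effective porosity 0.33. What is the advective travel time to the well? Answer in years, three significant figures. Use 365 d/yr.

3.80 years

K = 0.00790 cm/s × 864 = 6.826 m/d
Specific discharge q = 6.826 × 0.0075 = 0.05119 m/d
Average linear velocity = 0.05119 / 0.33 = 0.1551 m/d
t = L / v = 215 / 0.1551 = 1386 d
   = 1386 / 365 = 3.80 yr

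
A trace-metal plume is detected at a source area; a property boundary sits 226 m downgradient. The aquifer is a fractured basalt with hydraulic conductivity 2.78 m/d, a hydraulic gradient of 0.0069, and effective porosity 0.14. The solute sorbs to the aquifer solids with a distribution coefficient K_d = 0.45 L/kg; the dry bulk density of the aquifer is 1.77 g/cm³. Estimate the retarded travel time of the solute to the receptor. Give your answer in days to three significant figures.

11000 days

Darcy flux q = K·i = 2.78 × 0.0069 = 0.01918 m/d
Seepage velocity v = q / n = 0.01918 / 0.14 = 0.1370 m/d
Retardation R = 1 + ρ_b·K_d/n = 1 + 1.77×0.45/0.14 = 6.689
Contaminant velocity v_c = v/R = 0.1370/6.689 = 0.02048 m/d
t = L/v_c = 226/0.02048 = 11030 d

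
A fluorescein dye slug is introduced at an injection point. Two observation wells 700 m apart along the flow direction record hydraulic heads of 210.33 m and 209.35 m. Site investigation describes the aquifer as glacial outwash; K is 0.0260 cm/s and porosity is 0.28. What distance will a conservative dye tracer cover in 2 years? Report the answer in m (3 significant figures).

Hydraulic gradient i = (210.33 − 209.35) / 700 = 0.98 / 700 = 0.001400
K = 0.0260 cm/s × 864 = 22.46 m/d
q = Ki = 22.46 × 0.001400 = 0.03145 m/d
Seepage velocity v = q / n = 0.03145 / 0.28 = 0.1123 m/d
T = 2 yr × 365 = 730 d
L = v × T = 0.1123 × 730 = 81.99 m

82.0 m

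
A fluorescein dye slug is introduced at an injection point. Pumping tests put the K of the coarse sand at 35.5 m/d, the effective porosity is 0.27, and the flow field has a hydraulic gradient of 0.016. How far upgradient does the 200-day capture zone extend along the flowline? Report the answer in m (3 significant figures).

Darcy flux q = K·i = 35.5 × 0.016 = 0.5680 m/d
v = Ki/n = 35.5·0.016/0.27 = 2.104 m/d
L = v × T = 2.104 × 200 = 420.7 m

421 m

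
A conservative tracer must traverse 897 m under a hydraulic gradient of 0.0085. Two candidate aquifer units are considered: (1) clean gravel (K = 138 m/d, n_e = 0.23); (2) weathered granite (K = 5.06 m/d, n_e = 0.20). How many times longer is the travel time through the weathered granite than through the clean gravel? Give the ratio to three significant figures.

23.7

Unit 1 (clean gravel): v = 138×0.0085/0.23 = 5.100 m/d, t = 897/5.100 = 175.9 d
Unit 2 (weathered granite): v = 5.06×0.0085/0.20 = 0.2151 m/d, t = 897/0.2151 = 4171 d
t(weathered granite) / t(clean gravel) = 4171/175.9 = 23.7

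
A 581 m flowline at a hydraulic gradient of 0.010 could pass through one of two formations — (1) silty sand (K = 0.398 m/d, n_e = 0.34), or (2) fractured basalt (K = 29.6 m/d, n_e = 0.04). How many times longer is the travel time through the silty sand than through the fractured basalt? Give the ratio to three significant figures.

632

Unit 1 (silty sand): v = 0.398×0.010/0.34 = 0.01171 m/d, t = 581/0.01171 = 49630 d
Unit 2 (fractured basalt): v = 29.6×0.010/0.04 = 7.400 m/d, t = 581/7.400 = 78.51 d
t(silty sand) / t(fractured basalt) = 49630/78.51 = 632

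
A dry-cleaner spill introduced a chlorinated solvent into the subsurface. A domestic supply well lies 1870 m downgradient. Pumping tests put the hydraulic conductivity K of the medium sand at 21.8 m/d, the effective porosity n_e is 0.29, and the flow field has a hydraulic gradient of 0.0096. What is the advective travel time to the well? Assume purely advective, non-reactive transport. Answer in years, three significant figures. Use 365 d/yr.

7.10 years

q = Ki = 21.8 × 0.0096 = 0.2093 m/d
Average linear velocity = 0.2093 / 0.29 = 0.7217 m/d
t = L / v = 1870 / 0.7217 = 2591 d
   = 2591 / 365 = 7.10 yr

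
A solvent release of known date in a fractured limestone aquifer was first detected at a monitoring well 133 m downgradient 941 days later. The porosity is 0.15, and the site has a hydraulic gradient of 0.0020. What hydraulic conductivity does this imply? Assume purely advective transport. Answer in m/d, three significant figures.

10.6 m/d

v = L / t = 133 / 941 = 0.1413 m/d
K = v · n / i = 0.1413 × 0.15 / 0.0020 = 10.6 m/d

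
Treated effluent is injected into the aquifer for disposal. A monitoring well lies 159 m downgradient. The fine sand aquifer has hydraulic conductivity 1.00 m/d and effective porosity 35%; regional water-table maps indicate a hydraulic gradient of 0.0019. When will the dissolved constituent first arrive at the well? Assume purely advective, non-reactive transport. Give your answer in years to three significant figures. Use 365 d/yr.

80.2 years

q = Ki = 1.00 × 0.0019 = 0.001900 m/d
v = Ki/n = 1.00·0.0019/0.35 = 0.005429 m/d
t = L / v = 159 / 0.005429 = 29290 d
   = 29290 / 365 = 80.2 yr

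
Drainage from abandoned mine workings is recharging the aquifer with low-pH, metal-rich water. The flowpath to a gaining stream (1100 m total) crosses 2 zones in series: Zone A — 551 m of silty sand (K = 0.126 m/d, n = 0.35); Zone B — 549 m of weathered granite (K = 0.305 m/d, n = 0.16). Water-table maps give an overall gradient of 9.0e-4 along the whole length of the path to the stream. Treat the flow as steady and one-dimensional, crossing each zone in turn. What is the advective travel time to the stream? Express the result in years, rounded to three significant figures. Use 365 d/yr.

4800 years

For zones in series the flux q is common to all zones; the equivalent conductivity is the harmonic (thickness-weighted) mean, K_eq = L_total / Σ(L_j/K_j).
Σ(L/K) = 551/0.126 + 549/0.305 = 4373 + 1800 = 6173 d
K_eq = L_total / Σ(L/K) = 1100 / 6173 = 0.1782 m/d
q = K_eq · i = 0.1782 × 9.0e-4 = 1.604e-4 m/d (same in every zone)
Zone A: v = q/n = 1.604e-4/0.35 = 4.582e-4 m/d → t_A = 551/4.582e-4 = 1.202e6 d
Zone B: v = q/n = 1.604e-4/0.16 = 0.001002 m/d → t_B = 549/0.001002 = 547700 d
Total t = 1.202e6 + 547700 = 1.750e6 d
   = 1.750e6 / 365 = 4800 yr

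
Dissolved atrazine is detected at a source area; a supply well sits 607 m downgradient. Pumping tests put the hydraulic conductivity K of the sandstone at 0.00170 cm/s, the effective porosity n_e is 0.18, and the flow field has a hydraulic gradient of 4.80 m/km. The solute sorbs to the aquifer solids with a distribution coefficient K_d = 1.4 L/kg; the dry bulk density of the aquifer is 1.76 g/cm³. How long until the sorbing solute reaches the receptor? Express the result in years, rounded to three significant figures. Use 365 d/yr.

624 years

K = 0.00170 cm/s × 864 = 1.469 m/d
Specific discharge q = 1.469 × 0.0048 = 0.007050 m/d
v = Ki/n = 1.469·0.0048/0.18 = 0.03917 m/d
Retardation R = 1 + ρ_b·K_d/n = 1 + 1.76×1.4/0.18 = 14.69
Contaminant velocity v_c = v/R = 0.03917/14.69 = 0.002667 m/d
t = L/v_c = 607/0.002667 = 227600 d
   = 227600/365 = 624 yr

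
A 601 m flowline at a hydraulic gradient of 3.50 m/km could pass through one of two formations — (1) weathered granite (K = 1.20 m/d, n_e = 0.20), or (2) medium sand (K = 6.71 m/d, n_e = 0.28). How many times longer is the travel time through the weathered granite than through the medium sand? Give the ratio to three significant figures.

Unit 1 (weathered granite): v = 1.20×0.0035/0.20 = 0.02100 m/d, t = 601/0.02100 = 28620 d
Unit 2 (medium sand): v = 6.71×0.0035/0.28 = 0.08387 m/d, t = 601/0.08387 = 7165 d
t(weathered granite) / t(medium sand) = 28620/7165 = 3.99

3.99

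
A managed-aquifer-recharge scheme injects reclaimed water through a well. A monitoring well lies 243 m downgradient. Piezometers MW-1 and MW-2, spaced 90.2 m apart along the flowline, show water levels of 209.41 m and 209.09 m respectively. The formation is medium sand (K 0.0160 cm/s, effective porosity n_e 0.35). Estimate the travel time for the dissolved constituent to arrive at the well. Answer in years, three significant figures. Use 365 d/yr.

4.75 years

Hydraulic gradient i = (209.41 − 209.09) / 90.2 = 0.32 / 90.2 = 0.003548
K = 0.0160 cm/s × 864 = 13.82 m/d
q = Ki = 13.82 × 0.003548 = 0.04904 m/d
v = Ki/n = 13.82·0.003548/0.35 = 0.1401 m/d
t = L / v = 243 / 0.1401 = 1734 d
   = 1734 / 365 = 4.75 yr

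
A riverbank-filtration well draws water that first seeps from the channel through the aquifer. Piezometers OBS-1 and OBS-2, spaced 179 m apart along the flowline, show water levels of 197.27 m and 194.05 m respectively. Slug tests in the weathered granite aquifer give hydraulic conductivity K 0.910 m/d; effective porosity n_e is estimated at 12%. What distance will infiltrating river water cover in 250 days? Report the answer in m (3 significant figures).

34.1 m

Hydraulic gradient i = (197.27 − 194.05) / 179 = 3.22 / 179 = 0.01799
Darcy flux q = K·i = 0.910 × 0.01799 = 0.01637 m/d
Average linear velocity = 0.01637 / 0.12 = 0.1364 m/d
L = v × T = 0.1364 × 250 = 34.10 m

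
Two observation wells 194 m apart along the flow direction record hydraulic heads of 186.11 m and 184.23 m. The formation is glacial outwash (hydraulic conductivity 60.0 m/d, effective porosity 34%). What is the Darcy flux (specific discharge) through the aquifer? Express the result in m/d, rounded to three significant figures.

0.581 m/d

Hydraulic gradient i = (186.11 − 184.23) / 194 = 1.88 / 194 = 0.009691
Specific discharge q = 60.0 × 0.009691 = 0.5814 m/d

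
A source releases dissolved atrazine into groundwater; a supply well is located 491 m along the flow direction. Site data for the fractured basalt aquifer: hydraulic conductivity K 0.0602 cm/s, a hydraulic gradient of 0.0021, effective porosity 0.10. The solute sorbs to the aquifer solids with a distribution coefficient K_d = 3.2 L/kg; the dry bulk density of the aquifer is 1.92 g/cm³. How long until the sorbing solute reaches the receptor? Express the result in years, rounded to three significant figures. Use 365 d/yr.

76.9 years

K = 0.0602 cm/s × 864 = 52.01 m/d
q = Ki = 52.01 × 0.0021 = 0.1092 m/d
v = Ki/n = 52.01·0.0021/0.10 = 1.092 m/d
Retardation R = 1 + ρ_b·K_d/n = 1 + 1.92×3.2/0.10 = 62.44
Contaminant velocity v_c = v/R = 1.092/62.44 = 0.01749 m/d
t = L/v_c = 491/0.01749 = 28070 d
   = 28070/365 = 76.9 yr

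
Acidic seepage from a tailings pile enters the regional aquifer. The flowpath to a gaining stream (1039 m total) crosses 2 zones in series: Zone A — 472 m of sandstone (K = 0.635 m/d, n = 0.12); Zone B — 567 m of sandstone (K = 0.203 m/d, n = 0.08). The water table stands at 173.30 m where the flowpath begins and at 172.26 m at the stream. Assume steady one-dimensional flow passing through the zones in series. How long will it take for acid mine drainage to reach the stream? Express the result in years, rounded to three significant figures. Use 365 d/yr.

Total head drop ΔH = 173.30 − 172.26 = 1.04 m
Steady 1-D flow in series ⇒ the Darcy flux q is identical in every zone and the zone head losses add (resistances L/K in series).
Σ(L/K) = 472/0.635 + 567/0.203 = 743.3 + 2793 = 3536 d
q = ΔH / Σ(L/K) = 1.04 / 3536 = 2.941e-4 m/d (same in every zone)
Zone A: v = q/n = 2.941e-4/0.12 = 0.002451 m/d → t_A = 472/0.002451 = 192600 d
Zone B: v = q/n = 2.941e-4/0.08 = 0.003676 m/d → t_B = 567/0.003676 = 154200 d
Total t = 192600 + 154200 = 346800 d
   = 346800 / 365 = 950 yr

950 years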